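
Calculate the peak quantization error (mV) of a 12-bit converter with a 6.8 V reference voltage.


The maximum quantization error is +/- LSB/2.
LSB = Vref / 2^n = 6.8 / 4096 = 0.00166016 V
Max error = LSB / 2 = 0.00166016 / 2 = 0.00083008 V
Max error = 0.8301 mV

0.8301 mV


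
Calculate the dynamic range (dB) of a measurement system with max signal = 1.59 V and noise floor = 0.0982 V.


Dynamic range = 20 * log10(Vmax / Vnoise).
DR = 20 * log10(1.59 / 0.0982)
DR = 20 * log10(16.19)
DR = 24.19 dB

24.19 dB


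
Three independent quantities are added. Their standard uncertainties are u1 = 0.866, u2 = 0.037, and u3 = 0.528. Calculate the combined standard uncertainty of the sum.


For a sum of independent quantities, uc = sqrt(u1^2 + u2^2 + u3^2).
uc = sqrt(0.866^2 + 0.037^2 + 0.528^2)
uc = sqrt(0.749956 + 0.001369 + 0.278784)
uc = 1.0149

1.0149


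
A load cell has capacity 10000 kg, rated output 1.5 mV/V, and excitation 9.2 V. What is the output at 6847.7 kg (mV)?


Vout = rated_output * Vex * (load / capacity).
Vout = 1.5 * 9.2 * (6847.7 / 10000)
Vout = 1.5 * 9.2 * 0.68477
Vout = 9.45 mV

9.45 mV


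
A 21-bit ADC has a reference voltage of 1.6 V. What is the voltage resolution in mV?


The resolution (LSB) of an ADC is Vref / 2^n.
LSB = 1.6 / 2^21
LSB = 1.6 / 2097152
LSB = 7.6e-07 V = 0.00076294 mV

0.00076294 mV


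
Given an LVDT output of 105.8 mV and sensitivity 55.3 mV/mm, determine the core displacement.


Displacement = Vout / sensitivity.
d = 105.8 / 55.3
d = 1.913 mm

1.913 mm


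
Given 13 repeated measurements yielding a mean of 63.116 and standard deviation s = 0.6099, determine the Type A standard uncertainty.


The standard uncertainty for Type A evaluation is u = s / sqrt(n).
u = 0.6099 / sqrt(13)
u = 0.6099 / 3.6056
u = 0.1692

0.1692


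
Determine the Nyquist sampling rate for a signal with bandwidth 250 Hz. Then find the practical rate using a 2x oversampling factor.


By Nyquist theorem, fs_min = 2 * fmax.
fs_min = 2 * 250 = 500 Hz
Practical rate = 2 * fs_min = 2 * 500 = 1000 Hz

fs_min = 500 Hz, fs_practical = 1000 Hz


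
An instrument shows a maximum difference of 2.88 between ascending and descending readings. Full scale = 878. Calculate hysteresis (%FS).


Hysteresis = (max difference / full scale) * 100%.
H = (2.88 / 878) * 100
H = 0.328 %FS

0.328 %FS


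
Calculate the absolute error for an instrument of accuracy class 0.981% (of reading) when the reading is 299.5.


Absolute error = (accuracy% / 100) * reading.
Error = (0.981 / 100) * 299.5
Error = 0.00981 * 299.5
Error = 2.9381

2.9381


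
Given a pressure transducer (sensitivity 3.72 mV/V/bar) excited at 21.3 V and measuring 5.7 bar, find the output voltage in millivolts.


Output = sensitivity * Vex * P.
Vout = 3.72 * 21.3 * 5.7
Vout = 79.236 * 5.7
Vout = 451.65 mV

451.65 mV


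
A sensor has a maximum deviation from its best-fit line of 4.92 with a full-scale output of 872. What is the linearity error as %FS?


Linearity error = (max deviation / full scale) * 100%.
Linearity = (4.92 / 872) * 100
Linearity = 0.564 %FS

0.564 %FS


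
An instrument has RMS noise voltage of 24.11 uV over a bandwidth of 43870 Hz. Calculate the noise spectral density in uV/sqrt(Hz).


Noise spectral density = Vrms / sqrt(BW).
NSD = 24.11 / sqrt(43870)
NSD = 24.11 / 209.4517
NSD = 0.1151 uV/sqrt(Hz)

0.1151 uV/sqrt(Hz)


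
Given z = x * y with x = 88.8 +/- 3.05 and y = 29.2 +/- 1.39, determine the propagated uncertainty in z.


For a product z = x*y, the relative uncertainty is:
uz/z = sqrt((ux/x)^2 + (uy/y)^2)
Relative uncertainties: ux/x = 3.05/88.8 = 0.034347
uy/y = 1.39/29.2 = 0.047603
z = 88.8 * 29.2 = 2593.0
uz = 2593.0 * sqrt(0.034347^2 + 0.047603^2) = 152.208

152.208


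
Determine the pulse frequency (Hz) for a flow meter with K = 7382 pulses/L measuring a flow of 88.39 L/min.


Frequency = K * Q / 60 (converting L/min to L/s).
f = 7382 * 88.39 / 60
f = 652494.98 / 60
f = 10874.92 Hz

10874.92 Hz


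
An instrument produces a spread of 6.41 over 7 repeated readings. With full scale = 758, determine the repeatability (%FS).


Repeatability = (spread / full scale) * 100%.
R = (6.41 / 758) * 100
R = 0.846 %FS

0.846 %FS


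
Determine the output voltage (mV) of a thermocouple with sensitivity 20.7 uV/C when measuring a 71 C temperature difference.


The thermocouple output V = sensitivity * dT.
V = 20.7 uV/C * 71 C
V = 1469.7 uV
V = 1.47 mV

1.47 mV


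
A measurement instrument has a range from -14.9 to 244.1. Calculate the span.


Span = upper range - lower range.
Span = 244.1 - (-14.9)
Span = 259.0

259.0


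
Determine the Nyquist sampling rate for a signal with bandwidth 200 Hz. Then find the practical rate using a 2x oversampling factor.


By Nyquist theorem, fs_min = 2 * fmax.
fs_min = 2 * 200 = 400 Hz
Practical rate = 2 * fs_min = 2 * 400 = 800 Hz

fs_min = 400 Hz, fs_practical = 800 Hz


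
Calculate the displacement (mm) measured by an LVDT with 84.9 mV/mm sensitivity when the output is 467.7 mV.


Displacement = Vout / sensitivity.
d = 467.7 / 84.9
d = 5.509 mm

5.509 mm


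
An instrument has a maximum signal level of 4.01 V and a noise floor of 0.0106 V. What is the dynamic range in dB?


Dynamic range = 20 * log10(Vmax / Vnoise).
DR = 20 * log10(4.01 / 0.0106)
DR = 20 * log10(378.3)
DR = 51.56 dB

51.56 dB


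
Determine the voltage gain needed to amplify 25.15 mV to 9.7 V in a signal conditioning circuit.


Gain = Vout / Vin (converting to same units).
G = 9.7 V / 25.15 mV
G = 9700.0 mV / 25.15 mV
G = 385.69

385.69


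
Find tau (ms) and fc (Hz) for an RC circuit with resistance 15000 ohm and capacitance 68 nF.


Time constant: tau = R * C.
tau = 15000 * 6.80e-08 = 0.00102 s
tau = 1.02 ms
Cutoff frequency: fc = 1 / (2*pi*R*C).
fc = 1 / (2*pi*0.00102) = 156.03 Hz

tau = 1.02 ms, fc = 156.03 Hz


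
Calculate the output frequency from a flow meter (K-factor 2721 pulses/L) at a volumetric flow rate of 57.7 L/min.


Frequency = K * Q / 60 (converting L/min to L/s).
f = 2721 * 57.7 / 60
f = 157001.7 / 60
f = 2616.7 Hz

2616.7 Hz


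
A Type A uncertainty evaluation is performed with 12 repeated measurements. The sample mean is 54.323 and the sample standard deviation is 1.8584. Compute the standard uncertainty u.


The standard uncertainty for Type A evaluation is u = s / sqrt(n).
u = 1.8584 / sqrt(12)
u = 1.8584 / 3.4641
u = 0.5365

0.5365


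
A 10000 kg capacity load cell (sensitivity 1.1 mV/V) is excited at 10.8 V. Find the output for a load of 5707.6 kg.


Vout = rated_output * Vex * (load / capacity).
Vout = 1.1 * 10.8 * (5707.6 / 10000)
Vout = 1.1 * 10.8 * 0.57076
Vout = 6.781 mV

6.781 mV


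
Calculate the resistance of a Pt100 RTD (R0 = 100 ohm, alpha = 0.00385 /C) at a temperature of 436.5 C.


The RTD equation: Rt = R0 * (1 + alpha * T).
Rt = 100 * (1 + 0.00385 * 436.5)
Rt = 100 * (1 + 1.680525)
Rt = 100 * 2.680525
Rt = 268.053 ohm

268.053 ohm


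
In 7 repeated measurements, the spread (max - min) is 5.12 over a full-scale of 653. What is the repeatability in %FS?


Repeatability = (spread / full scale) * 100%.
R = (5.12 / 653) * 100
R = 0.784 %FS

0.784 %FS


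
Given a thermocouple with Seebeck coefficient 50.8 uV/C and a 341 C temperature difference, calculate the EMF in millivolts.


The thermocouple output V = sensitivity * dT.
V = 50.8 uV/C * 341 C
V = 17322.8 uV
V = 17.323 mV

17.323 mV


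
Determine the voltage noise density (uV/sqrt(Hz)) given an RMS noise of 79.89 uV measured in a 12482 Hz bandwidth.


Noise spectral density = Vrms / sqrt(BW).
NSD = 79.89 / sqrt(12482)
NSD = 79.89 / 111.7229
NSD = 0.7151 uV/sqrt(Hz)

0.7151 uV/sqrt(Hz)


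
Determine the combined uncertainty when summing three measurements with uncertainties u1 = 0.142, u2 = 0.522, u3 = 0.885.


For a sum of independent quantities, uc = sqrt(u1^2 + u2^2 + u3^2).
uc = sqrt(0.142^2 + 0.522^2 + 0.885^2)
uc = sqrt(0.020164 + 0.272484 + 0.783225)
uc = 1.0372

1.0372


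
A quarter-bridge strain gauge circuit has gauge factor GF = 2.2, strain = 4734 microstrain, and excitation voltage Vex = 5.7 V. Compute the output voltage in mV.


Quarter bridge output: Vout = (GF * epsilon * Vex) / 4.
Vout = (2.2 * 4734e-6 * 5.7) / 4
Vout = 0.05936436 / 4 V
Vout = 0.01484109 V = 14.8411 mV

14.8411 mV


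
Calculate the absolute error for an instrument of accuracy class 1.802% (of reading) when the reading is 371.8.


Absolute error = (accuracy% / 100) * reading.
Error = (1.802 / 100) * 371.8
Error = 0.01802 * 371.8
Error = 6.6998

6.6998


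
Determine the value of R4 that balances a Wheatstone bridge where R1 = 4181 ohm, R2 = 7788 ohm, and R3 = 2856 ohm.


At balance: R1*R4 = R2*R3, so R4 = R2*R3/R1.
R4 = 7788 * 2856 / 4181
R4 = 22242528 / 4181
R4 = 5319.91 ohm

5319.91 ohm


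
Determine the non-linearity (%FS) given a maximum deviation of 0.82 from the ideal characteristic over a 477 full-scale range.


Linearity error = (max deviation / full scale) * 100%.
Linearity = (0.82 / 477) * 100
Linearity = 0.172 %FS

0.172 %FS


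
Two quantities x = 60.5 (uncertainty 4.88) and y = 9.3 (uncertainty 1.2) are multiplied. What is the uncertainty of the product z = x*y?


For a product z = x*y, the relative uncertainty is:
uz/z = sqrt((ux/x)^2 + (uy/y)^2)
Relative uncertainties: ux/x = 4.88/60.5 = 0.080661
uy/y = 1.2/9.3 = 0.129032
z = 60.5 * 9.3 = 562.7
uz = 562.7 * sqrt(0.080661^2 + 0.129032^2) = 85.618

85.618


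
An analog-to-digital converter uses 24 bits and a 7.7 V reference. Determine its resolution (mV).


The resolution (LSB) of an ADC is Vref / 2^n.
LSB = 7.7 / 2^24
LSB = 7.7 / 16777216
LSB = 4.6e-07 V = 0.00045896 mV

0.00045896 mV


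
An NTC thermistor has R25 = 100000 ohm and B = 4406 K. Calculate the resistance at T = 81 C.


NTC thermistor equation: Rt = R25 * exp(B * (1/T - 1/T25)).
T in Kelvin: 354.15 K, T25 = 298.15 K
1/T - 1/T25 = 1/354.15 - 1/298.15 = -0.00053035
B * (1/T - 1/T25) = 4406 * -0.00053035 = -2.3367
Rt = 100000 * exp(-2.3367) = 9664.2 ohm

9664.2 ohm


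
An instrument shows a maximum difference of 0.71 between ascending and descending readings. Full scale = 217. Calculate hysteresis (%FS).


Hysteresis = (max difference / full scale) * 100%.
H = (0.71 / 217) * 100
H = 0.327 %FS

0.327 %FS


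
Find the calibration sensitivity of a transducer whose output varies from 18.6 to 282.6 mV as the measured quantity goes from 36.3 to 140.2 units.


Sensitivity = (y2 - y1) / (x2 - x1).
S = (282.6 - 18.6) / (140.2 - 36.3)
S = 264.0 / 103.9
S = 2.5409 mV/unit

2.5409 mV/unit


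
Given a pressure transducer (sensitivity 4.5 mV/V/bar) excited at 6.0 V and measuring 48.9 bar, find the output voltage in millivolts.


Output = sensitivity * Vex * P.
Vout = 4.5 * 6.0 * 48.9
Vout = 27.0 * 48.9
Vout = 1320.3 mV

1320.3 mV


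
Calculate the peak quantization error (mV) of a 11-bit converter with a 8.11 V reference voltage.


The maximum quantization error is +/- LSB/2.
LSB = Vref / 2^n = 8.11 / 2048 = 0.00395996 V
Max error = LSB / 2 = 0.00395996 / 2 = 0.00197998 V
Max error = 1.98 mV

1.98 mV


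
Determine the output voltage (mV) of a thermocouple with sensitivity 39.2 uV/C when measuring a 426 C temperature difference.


The thermocouple output V = sensitivity * dT.
V = 39.2 uV/C * 426 C
V = 16699.2 uV
V = 16.699 mV

16.699 mV


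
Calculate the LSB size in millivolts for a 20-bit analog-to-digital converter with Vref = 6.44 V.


The resolution (LSB) of an ADC is Vref / 2^n.
LSB = 6.44 / 2^20
LSB = 6.44 / 1048576
LSB = 6.14e-06 V = 0.00614166 mV

0.00614166 mV


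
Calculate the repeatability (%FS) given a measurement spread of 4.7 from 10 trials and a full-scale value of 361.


Repeatability = (spread / full scale) * 100%.
R = (4.7 / 361) * 100
R = 1.302 %FS

1.302 %FS


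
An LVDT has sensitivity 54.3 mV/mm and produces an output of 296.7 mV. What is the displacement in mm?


Displacement = Vout / sensitivity.
d = 296.7 / 54.3
d = 5.464 mm

5.464 mm


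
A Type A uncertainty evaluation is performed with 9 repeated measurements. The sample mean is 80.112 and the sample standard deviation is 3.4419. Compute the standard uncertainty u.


The standard uncertainty for Type A evaluation is u = s / sqrt(n).
u = 3.4419 / sqrt(9)
u = 3.4419 / 3.0
u = 1.1473

1.1473


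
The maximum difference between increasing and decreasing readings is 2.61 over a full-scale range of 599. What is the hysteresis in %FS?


Hysteresis = (max difference / full scale) * 100%.
H = (2.61 / 599) * 100
H = 0.436 %FS

0.436 %FS


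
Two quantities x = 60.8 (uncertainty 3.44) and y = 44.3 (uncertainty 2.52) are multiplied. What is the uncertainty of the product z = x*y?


For a product z = x*y, the relative uncertainty is:
uz/z = sqrt((ux/x)^2 + (uy/y)^2)
Relative uncertainties: ux/x = 3.44/60.8 = 0.056579
uy/y = 2.52/44.3 = 0.056885
z = 60.8 * 44.3 = 2693.4
uz = 2693.4 * sqrt(0.056579^2 + 0.056885^2) = 216.098

216.098


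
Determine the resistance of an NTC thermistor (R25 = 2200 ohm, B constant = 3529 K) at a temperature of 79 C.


NTC thermistor equation: Rt = R25 * exp(B * (1/T - 1/T25)).
T in Kelvin: 352.15 K, T25 = 298.15 K
1/T - 1/T25 = 1/352.15 - 1/298.15 = -0.00051432
B * (1/T - 1/T25) = 3529 * -0.00051432 = -1.815
Rt = 2200 * exp(-1.815) = 358.2 ohm

358.2 ohm


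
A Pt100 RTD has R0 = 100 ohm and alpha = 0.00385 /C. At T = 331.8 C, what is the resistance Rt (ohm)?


The RTD equation: Rt = R0 * (1 + alpha * T).
Rt = 100 * (1 + 0.00385 * 331.8)
Rt = 100 * (1 + 1.27743)
Rt = 100 * 2.27743
Rt = 227.743 ohm

227.743 ohm


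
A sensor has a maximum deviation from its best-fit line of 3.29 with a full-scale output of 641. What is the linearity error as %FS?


Linearity error = (max deviation / full scale) * 100%.
Linearity = (3.29 / 641) * 100
Linearity = 0.513 %FS

0.513 %FS


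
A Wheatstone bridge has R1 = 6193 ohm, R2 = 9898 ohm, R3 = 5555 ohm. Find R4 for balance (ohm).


At balance: R1*R4 = R2*R3, so R4 = R2*R3/R1.
R4 = 9898 * 5555 / 6193
R4 = 54983390 / 6193
R4 = 8878.31 ohm

8878.31 ohm


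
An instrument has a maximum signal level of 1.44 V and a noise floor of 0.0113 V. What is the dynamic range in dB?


Dynamic range = 20 * log10(Vmax / Vnoise).
DR = 20 * log10(1.44 / 0.0113)
DR = 20 * log10(127.43)
DR = 42.11 dB

42.11 dB


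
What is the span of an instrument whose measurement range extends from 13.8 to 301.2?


Span = upper range - lower range.
Span = 301.2 - (13.8)
Span = 287.4

287.4


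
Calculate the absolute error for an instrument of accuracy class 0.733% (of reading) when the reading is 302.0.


Absolute error = (accuracy% / 100) * reading.
Error = (0.733 / 100) * 302.0
Error = 0.00733 * 302.0
Error = 2.2137

2.2137


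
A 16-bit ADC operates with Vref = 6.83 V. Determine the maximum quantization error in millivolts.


The maximum quantization error is +/- LSB/2.
LSB = Vref / 2^n = 6.83 / 65536 = 0.00010422 V
Max error = LSB / 2 = 0.00010422 / 2 = 5.211e-05 V
Max error = 0.0521 mV

0.0521 mV


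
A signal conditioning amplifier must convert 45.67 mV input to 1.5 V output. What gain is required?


Gain = Vout / Vin (converting to same units).
G = 1.5 V / 45.67 mV
G = 1500.0 mV / 45.67 mV
G = 32.84

32.84


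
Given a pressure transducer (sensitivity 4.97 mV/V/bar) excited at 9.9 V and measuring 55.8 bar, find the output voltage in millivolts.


Output = sensitivity * Vex * P.
Vout = 4.97 * 9.9 * 55.8
Vout = 49.203 * 55.8
Vout = 2745.53 mV

2745.53 mV


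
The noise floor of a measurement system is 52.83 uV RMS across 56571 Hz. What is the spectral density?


Noise spectral density = Vrms / sqrt(BW).
NSD = 52.83 / sqrt(56571)
NSD = 52.83 / 237.8466
NSD = 0.2221 uV/sqrt(Hz)

0.2221 uV/sqrt(Hz)


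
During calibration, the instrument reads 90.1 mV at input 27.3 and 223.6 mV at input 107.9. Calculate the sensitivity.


Sensitivity = (y2 - y1) / (x2 - x1).
S = (223.6 - 90.1) / (107.9 - 27.3)
S = 133.5 / 80.6
S = 1.6563 mV/unit

1.6563 mV/unit


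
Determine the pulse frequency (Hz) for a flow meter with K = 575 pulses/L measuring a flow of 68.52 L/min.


Frequency = K * Q / 60 (converting L/min to L/s).
f = 575 * 68.52 / 60
f = 39399.0 / 60
f = 656.65 Hz

656.65 Hz


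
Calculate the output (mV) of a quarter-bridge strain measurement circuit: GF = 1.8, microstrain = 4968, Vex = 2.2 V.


Quarter bridge output: Vout = (GF * epsilon * Vex) / 4.
Vout = (1.8 * 4968e-6 * 2.2) / 4
Vout = 0.01967328 / 4 V
Vout = 0.00491832 V = 4.9183 mV

4.9183 mV


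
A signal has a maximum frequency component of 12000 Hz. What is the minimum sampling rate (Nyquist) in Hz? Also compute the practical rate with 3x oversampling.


By Nyquist theorem, fs_min = 2 * fmax.
fs_min = 2 * 12000 = 24000 Hz
Practical rate = 3 * fs_min = 3 * 24000 = 72000 Hz

fs_min = 24000 Hz, fs_practical = 72000 Hz


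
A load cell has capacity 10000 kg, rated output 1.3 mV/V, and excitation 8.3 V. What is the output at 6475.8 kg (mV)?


Vout = rated_output * Vex * (load / capacity).
Vout = 1.3 * 8.3 * (6475.8 / 10000)
Vout = 1.3 * 8.3 * 0.64758
Vout = 6.987 mV

6.987 mV


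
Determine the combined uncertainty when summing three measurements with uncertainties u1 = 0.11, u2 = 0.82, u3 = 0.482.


For a sum of independent quantities, uc = sqrt(u1^2 + u2^2 + u3^2).
uc = sqrt(0.11^2 + 0.82^2 + 0.482^2)
uc = sqrt(0.0121 + 0.6724 + 0.232324)
uc = 0.9575

0.9575


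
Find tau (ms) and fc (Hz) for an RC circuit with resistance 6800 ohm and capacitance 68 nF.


Time constant: tau = R * C.
tau = 6800 * 6.80e-08 = 0.0004624 s
tau = 0.4624 ms
Cutoff frequency: fc = 1 / (2*pi*R*C).
fc = 1 / (2*pi*0.0004624) = 344.19 Hz

tau = 0.4624 ms, fc = 344.19 Hz


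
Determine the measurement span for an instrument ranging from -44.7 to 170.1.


Span = upper range - lower range.
Span = 170.1 - (-44.7)
Span = 214.8

214.8


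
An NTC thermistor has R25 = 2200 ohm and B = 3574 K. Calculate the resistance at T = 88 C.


NTC thermistor equation: Rt = R25 * exp(B * (1/T - 1/T25)).
T in Kelvin: 361.15 K, T25 = 298.15 K
1/T - 1/T25 = 1/361.15 - 1/298.15 = -0.00058508
B * (1/T - 1/T25) = 3574 * -0.00058508 = -2.0911
Rt = 2200 * exp(-2.0911) = 271.8 ohm

271.8 ohm


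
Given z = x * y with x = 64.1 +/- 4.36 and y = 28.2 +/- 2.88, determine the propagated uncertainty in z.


For a product z = x*y, the relative uncertainty is:
uz/z = sqrt((ux/x)^2 + (uy/y)^2)
Relative uncertainties: ux/x = 4.36/64.1 = 0.068019
uy/y = 2.88/28.2 = 0.102128
z = 64.1 * 28.2 = 1807.6
uz = 1807.6 * sqrt(0.068019^2 + 0.102128^2) = 221.805

221.805


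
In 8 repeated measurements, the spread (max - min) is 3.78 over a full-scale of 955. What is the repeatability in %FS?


Repeatability = (spread / full scale) * 100%.
R = (3.78 / 955) * 100
R = 0.396 %FS

0.396 %FS


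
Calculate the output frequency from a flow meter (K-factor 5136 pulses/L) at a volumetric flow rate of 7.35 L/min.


Frequency = K * Q / 60 (converting L/min to L/s).
f = 5136 * 7.35 / 60
f = 37749.6 / 60
f = 629.16 Hz

629.16 Hz


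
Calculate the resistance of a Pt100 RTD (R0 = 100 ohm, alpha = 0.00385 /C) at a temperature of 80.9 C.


The RTD equation: Rt = R0 * (1 + alpha * T).
Rt = 100 * (1 + 0.00385 * 80.9)
Rt = 100 * (1 + 0.311465)
Rt = 100 * 1.311465
Rt = 131.147 ohm

131.147 ohm


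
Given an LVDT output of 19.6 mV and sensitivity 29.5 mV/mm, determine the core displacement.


Displacement = Vout / sensitivity.
d = 19.6 / 29.5
d = 0.664 mm

0.664 mm


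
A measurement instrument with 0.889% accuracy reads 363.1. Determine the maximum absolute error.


Absolute error = (accuracy% / 100) * reading.
Error = (0.889 / 100) * 363.1
Error = 0.00889 * 363.1
Error = 3.228

3.228


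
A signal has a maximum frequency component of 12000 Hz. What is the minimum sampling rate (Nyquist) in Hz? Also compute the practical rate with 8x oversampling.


By Nyquist theorem, fs_min = 2 * fmax.
fs_min = 2 * 12000 = 24000 Hz
Practical rate = 8 * fs_min = 8 * 24000 = 192000 Hz

fs_min = 24000 Hz, fs_practical = 192000 Hz


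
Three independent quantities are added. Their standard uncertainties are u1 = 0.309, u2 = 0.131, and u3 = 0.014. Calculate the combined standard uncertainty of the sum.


For a sum of independent quantities, uc = sqrt(u1^2 + u2^2 + u3^2).
uc = sqrt(0.309^2 + 0.131^2 + 0.014^2)
uc = sqrt(0.095481 + 0.017161 + 0.000196)
uc = 0.3359

0.3359


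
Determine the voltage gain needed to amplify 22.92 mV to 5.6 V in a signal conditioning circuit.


Gain = Vout / Vin (converting to same units).
G = 5.6 V / 22.92 mV
G = 5600.0 mV / 22.92 mV
G = 244.33

244.33


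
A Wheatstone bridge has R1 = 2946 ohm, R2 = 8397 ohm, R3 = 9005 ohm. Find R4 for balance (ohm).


At balance: R1*R4 = R2*R3, so R4 = R2*R3/R1.
R4 = 8397 * 9005 / 2946
R4 = 75614985 / 2946
R4 = 25667.0 ohm

25667.0 ohm


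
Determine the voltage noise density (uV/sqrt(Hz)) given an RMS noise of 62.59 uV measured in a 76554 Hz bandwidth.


Noise spectral density = Vrms / sqrt(BW).
NSD = 62.59 / sqrt(76554)
NSD = 62.59 / 276.6839
NSD = 0.2262 uV/sqrt(Hz)

0.2262 uV/sqrt(Hz)


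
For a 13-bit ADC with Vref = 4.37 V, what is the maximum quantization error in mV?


The maximum quantization error is +/- LSB/2.
LSB = Vref / 2^n = 4.37 / 8192 = 0.00053345 V
Max error = LSB / 2 = 0.00053345 / 2 = 0.00026672 V
Max error = 0.2667 mV

0.2667 mV


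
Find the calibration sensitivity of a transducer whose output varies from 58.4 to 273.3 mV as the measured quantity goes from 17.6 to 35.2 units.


Sensitivity = (y2 - y1) / (x2 - x1).
S = (273.3 - 58.4) / (35.2 - 17.6)
S = 214.9 / 17.6
S = 12.2102 mV/unit

12.2102 mV/unit


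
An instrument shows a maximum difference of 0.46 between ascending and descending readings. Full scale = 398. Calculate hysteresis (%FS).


Hysteresis = (max difference / full scale) * 100%.
H = (0.46 / 398) * 100
H = 0.116 %FS

0.116 %FS


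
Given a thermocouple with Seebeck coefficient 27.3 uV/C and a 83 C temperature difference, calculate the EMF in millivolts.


The thermocouple output V = sensitivity * dT.
V = 27.3 uV/C * 83 C
V = 2265.9 uV
V = 2.266 mV

2.266 mV


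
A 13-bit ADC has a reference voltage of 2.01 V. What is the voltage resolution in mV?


The resolution (LSB) of an ADC is Vref / 2^n.
LSB = 2.01 / 2^13
LSB = 2.01 / 8192
LSB = 0.00024536 V = 0.24536133 mV

0.24536133 mV


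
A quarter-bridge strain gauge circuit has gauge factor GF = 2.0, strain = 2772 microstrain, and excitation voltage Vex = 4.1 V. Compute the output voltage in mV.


Quarter bridge output: Vout = (GF * epsilon * Vex) / 4.
Vout = (2.0 * 2772e-6 * 4.1) / 4
Vout = 0.0227304 / 4 V
Vout = 0.0056826 V = 5.6826 mV

5.6826 mV


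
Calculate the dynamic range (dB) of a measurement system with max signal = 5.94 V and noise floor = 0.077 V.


Dynamic range = 20 * log10(Vmax / Vnoise).
DR = 20 * log10(5.94 / 0.077)
DR = 20 * log10(77.14)
DR = 37.75 dB

37.75 dB


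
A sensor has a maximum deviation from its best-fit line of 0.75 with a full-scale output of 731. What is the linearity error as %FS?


Linearity error = (max deviation / full scale) * 100%.
Linearity = (0.75 / 731) * 100
Linearity = 0.103 %FS

0.103 %FS


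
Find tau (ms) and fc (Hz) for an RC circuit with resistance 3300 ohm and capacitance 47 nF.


Time constant: tau = R * C.
tau = 3300 * 4.70e-08 = 0.0001551 s
tau = 0.1551 ms
Cutoff frequency: fc = 1 / (2*pi*R*C).
fc = 1 / (2*pi*0.0001551) = 1026.14 Hz

tau = 0.1551 ms, fc = 1026.14 Hz


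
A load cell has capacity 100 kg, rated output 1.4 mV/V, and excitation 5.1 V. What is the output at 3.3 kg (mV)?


Vout = rated_output * Vex * (load / capacity).
Vout = 1.4 * 5.1 * (3.3 / 100)
Vout = 1.4 * 5.1 * 0.033
Vout = 0.236 mV

0.236 mV


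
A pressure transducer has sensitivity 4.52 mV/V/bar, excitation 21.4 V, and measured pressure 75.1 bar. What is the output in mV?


Output = sensitivity * Vex * P.
Vout = 4.52 * 21.4 * 75.1
Vout = 96.728 * 75.1
Vout = 7264.27 mV

7264.27 mV


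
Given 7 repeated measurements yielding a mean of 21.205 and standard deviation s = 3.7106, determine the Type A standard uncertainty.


The standard uncertainty for Type A evaluation is u = s / sqrt(n).
u = 3.7106 / sqrt(7)
u = 3.7106 / 2.6458
u = 1.4025

1.4025


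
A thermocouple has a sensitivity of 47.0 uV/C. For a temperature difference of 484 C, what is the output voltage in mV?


The thermocouple output V = sensitivity * dT.
V = 47.0 uV/C * 484 C
V = 22748.0 uV
V = 22.748 mV

22.748 mV


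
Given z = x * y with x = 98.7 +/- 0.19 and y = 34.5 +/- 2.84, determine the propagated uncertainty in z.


For a product z = x*y, the relative uncertainty is:
uz/z = sqrt((ux/x)^2 + (uy/y)^2)
Relative uncertainties: ux/x = 0.19/98.7 = 0.001925
uy/y = 2.84/34.5 = 0.082319
z = 98.7 * 34.5 = 3405.2
uz = 3405.2 * sqrt(0.001925^2 + 0.082319^2) = 280.385

280.385


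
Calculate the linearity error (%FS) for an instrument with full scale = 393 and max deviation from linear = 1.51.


Linearity error = (max deviation / full scale) * 100%.
Linearity = (1.51 / 393) * 100
Linearity = 0.384 %FS

0.384 %FS


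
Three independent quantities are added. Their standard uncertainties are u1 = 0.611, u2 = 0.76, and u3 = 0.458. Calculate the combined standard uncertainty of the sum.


For a sum of independent quantities, uc = sqrt(u1^2 + u2^2 + u3^2).
uc = sqrt(0.611^2 + 0.76^2 + 0.458^2)
uc = sqrt(0.373321 + 0.5776 + 0.209764)
uc = 1.0774

1.0774


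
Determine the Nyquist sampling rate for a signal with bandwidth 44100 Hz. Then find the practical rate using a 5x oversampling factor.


By Nyquist theorem, fs_min = 2 * fmax.
fs_min = 2 * 44100 = 88200 Hz
Practical rate = 5 * fs_min = 5 * 88200 = 441000 Hz

fs_min = 88200 Hz, fs_practical = 441000 Hz


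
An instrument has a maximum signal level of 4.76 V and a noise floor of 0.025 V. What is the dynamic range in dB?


Dynamic range = 20 * log10(Vmax / Vnoise).
DR = 20 * log10(4.76 / 0.025)
DR = 20 * log10(190.4)
DR = 45.59 dB

45.59 dB


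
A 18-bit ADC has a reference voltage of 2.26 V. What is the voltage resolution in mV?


The resolution (LSB) of an ADC is Vref / 2^n.
LSB = 2.26 / 2^18
LSB = 2.26 / 262144
LSB = 8.62e-06 V = 0.00862122 mV

0.00862122 mV


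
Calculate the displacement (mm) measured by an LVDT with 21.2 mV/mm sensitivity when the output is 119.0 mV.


Displacement = Vout / sensitivity.
d = 119.0 / 21.2
d = 5.613 mm

5.613 mm


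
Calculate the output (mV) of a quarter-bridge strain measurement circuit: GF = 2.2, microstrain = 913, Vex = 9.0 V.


Quarter bridge output: Vout = (GF * epsilon * Vex) / 4.
Vout = (2.2 * 913e-6 * 9.0) / 4
Vout = 0.0180774 / 4 V
Vout = 0.00451935 V = 4.5194 mV

4.5194 mV


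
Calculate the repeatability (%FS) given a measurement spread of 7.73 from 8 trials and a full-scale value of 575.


Repeatability = (spread / full scale) * 100%.
R = (7.73 / 575) * 100
R = 1.344 %FS

1.344 %FS


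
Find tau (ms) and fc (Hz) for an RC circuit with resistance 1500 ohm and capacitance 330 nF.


Time constant: tau = R * C.
tau = 1500 * 3.30e-07 = 0.000495 s
tau = 0.495 ms
Cutoff frequency: fc = 1 / (2*pi*R*C).
fc = 1 / (2*pi*0.000495) = 321.53 Hz

tau = 0.495 ms, fc = 321.53 Hz


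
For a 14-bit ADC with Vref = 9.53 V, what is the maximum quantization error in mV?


The maximum quantization error is +/- LSB/2.
LSB = Vref / 2^n = 9.53 / 16384 = 0.00058167 V
Max error = LSB / 2 = 0.00058167 / 2 = 0.00029083 V
Max error = 0.2908 mV

0.2908 mV


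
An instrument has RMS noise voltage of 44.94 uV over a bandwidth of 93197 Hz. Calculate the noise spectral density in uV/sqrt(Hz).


Noise spectral density = Vrms / sqrt(BW).
NSD = 44.94 / sqrt(93197)
NSD = 44.94 / 305.2818
NSD = 0.1472 uV/sqrt(Hz)

0.1472 uV/sqrt(Hz)


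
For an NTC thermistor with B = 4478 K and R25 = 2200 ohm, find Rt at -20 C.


NTC thermistor equation: Rt = R25 * exp(B * (1/T - 1/T25)).
T in Kelvin: 253.15 K, T25 = 298.15 K
1/T - 1/T25 = 1/253.15 - 1/298.15 = 0.00059621
B * (1/T - 1/T25) = 4478 * 0.00059621 = 2.6698
Rt = 2200 * exp(2.6698) = 31762.6 ohm

31762.6 ohm


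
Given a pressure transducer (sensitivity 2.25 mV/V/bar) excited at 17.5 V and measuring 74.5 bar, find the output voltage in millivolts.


Output = sensitivity * Vex * P.
Vout = 2.25 * 17.5 * 74.5
Vout = 39.375 * 74.5
Vout = 2933.44 mV

2933.44 mV


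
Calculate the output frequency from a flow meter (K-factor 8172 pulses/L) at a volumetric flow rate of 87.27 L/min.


Frequency = K * Q / 60 (converting L/min to L/s).
f = 8172 * 87.27 / 60
f = 713170.44 / 60
f = 11886.17 Hz

11886.17 Hz


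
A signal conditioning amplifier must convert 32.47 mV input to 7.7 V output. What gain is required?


Gain = Vout / Vin (converting to same units).
G = 7.7 V / 32.47 mV
G = 7700.0 mV / 32.47 mV
G = 237.14

237.14


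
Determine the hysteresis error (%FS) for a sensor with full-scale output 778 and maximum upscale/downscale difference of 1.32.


Hysteresis = (max difference / full scale) * 100%.
H = (1.32 / 778) * 100
H = 0.17 %FS

0.17 %FS


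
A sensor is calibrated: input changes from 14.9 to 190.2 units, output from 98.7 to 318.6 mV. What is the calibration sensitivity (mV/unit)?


Sensitivity = (y2 - y1) / (x2 - x1).
S = (318.6 - 98.7) / (190.2 - 14.9)
S = 219.9 / 175.3
S = 1.2544 mV/unit

1.2544 mV/unit


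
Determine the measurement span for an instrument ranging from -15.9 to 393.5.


Span = upper range - lower range.
Span = 393.5 - (-15.9)
Span = 409.4

409.4


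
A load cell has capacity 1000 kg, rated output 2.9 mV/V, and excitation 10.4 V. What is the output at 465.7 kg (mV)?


Vout = rated_output * Vex * (load / capacity).
Vout = 2.9 * 10.4 * (465.7 / 1000)
Vout = 2.9 * 10.4 * 0.4657
Vout = 14.046 mV

14.046 mV


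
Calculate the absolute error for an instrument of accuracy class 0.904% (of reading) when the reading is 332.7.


Absolute error = (accuracy% / 100) * reading.
Error = (0.904 / 100) * 332.7
Error = 0.00904 * 332.7
Error = 3.0076

3.0076


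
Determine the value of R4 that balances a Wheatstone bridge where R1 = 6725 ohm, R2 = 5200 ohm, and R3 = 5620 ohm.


At balance: R1*R4 = R2*R3, so R4 = R2*R3/R1.
R4 = 5200 * 5620 / 6725
R4 = 29224000 / 6725
R4 = 4345.58 ohm

4345.58 ohm


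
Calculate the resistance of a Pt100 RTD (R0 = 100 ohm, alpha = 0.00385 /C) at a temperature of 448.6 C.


The RTD equation: Rt = R0 * (1 + alpha * T).
Rt = 100 * (1 + 0.00385 * 448.6)
Rt = 100 * (1 + 1.72711)
Rt = 100 * 2.72711
Rt = 272.711 ohm

272.711 ohm


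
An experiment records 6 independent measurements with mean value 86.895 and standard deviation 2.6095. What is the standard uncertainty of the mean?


The standard uncertainty for Type A evaluation is u = s / sqrt(n).
u = 2.6095 / sqrt(6)
u = 2.6095 / 2.4495
u = 1.0653

1.0653


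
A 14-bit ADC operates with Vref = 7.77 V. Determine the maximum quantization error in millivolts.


The maximum quantization error is +/- LSB/2.
LSB = Vref / 2^n = 7.77 / 16384 = 0.00047424 V
Max error = LSB / 2 = 0.00047424 / 2 = 0.00023712 V
Max error = 0.2371 mV

0.2371 mV


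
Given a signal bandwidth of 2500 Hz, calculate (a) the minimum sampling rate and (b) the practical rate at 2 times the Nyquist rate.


By Nyquist theorem, fs_min = 2 * fmax.
fs_min = 2 * 2500 = 5000 Hz
Practical rate = 2 * fs_min = 2 * 5000 = 10000 Hz

fs_min = 5000 Hz, fs_practical = 10000 Hz


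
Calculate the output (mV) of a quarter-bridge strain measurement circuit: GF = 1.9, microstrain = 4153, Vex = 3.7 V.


Quarter bridge output: Vout = (GF * epsilon * Vex) / 4.
Vout = (1.9 * 4153e-6 * 3.7) / 4
Vout = 0.02919559 / 4 V
Vout = 0.0072989 V = 7.2989 mV

7.2989 mV


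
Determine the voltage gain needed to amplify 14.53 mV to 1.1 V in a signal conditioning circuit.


Gain = Vout / Vin (converting to same units).
G = 1.1 V / 14.53 mV
G = 1100.0 mV / 14.53 mV
G = 75.71

75.71


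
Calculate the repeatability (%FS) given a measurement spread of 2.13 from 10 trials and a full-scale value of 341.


Repeatability = (spread / full scale) * 100%.
R = (2.13 / 341) * 100
R = 0.625 %FS

0.625 %FS


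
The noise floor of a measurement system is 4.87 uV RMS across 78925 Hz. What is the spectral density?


Noise spectral density = Vrms / sqrt(BW).
NSD = 4.87 / sqrt(78925)
NSD = 4.87 / 280.9359
NSD = 0.0173 uV/sqrt(Hz)

0.0173 uV/sqrt(Hz)


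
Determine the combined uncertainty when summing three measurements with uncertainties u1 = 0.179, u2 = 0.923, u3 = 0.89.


For a sum of independent quantities, uc = sqrt(u1^2 + u2^2 + u3^2).
uc = sqrt(0.179^2 + 0.923^2 + 0.89^2)
uc = sqrt(0.032041 + 0.851929 + 0.7921)
uc = 1.2946

1.2946


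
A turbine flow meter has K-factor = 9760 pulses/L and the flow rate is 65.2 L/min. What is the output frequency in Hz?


Frequency = K * Q / 60 (converting L/min to L/s).
f = 9760 * 65.2 / 60
f = 636352.0 / 60
f = 10605.87 Hz

10605.87 Hz


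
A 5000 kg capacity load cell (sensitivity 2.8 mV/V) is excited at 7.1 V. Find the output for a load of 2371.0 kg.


Vout = rated_output * Vex * (load / capacity).
Vout = 2.8 * 7.1 * (2371.0 / 5000)
Vout = 2.8 * 7.1 * 0.4742
Vout = 9.427 mV

9.427 mV


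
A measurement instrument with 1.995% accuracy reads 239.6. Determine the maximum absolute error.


Absolute error = (accuracy% / 100) * reading.
Error = (1.995 / 100) * 239.6
Error = 0.01995 * 239.6
Error = 4.78

4.78


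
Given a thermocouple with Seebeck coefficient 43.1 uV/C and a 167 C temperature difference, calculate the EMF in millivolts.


The thermocouple output V = sensitivity * dT.
V = 43.1 uV/C * 167 C
V = 7197.7 uV
V = 7.198 mV

7.198 mV


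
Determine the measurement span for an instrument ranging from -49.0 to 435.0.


Span = upper range - lower range.
Span = 435.0 - (-49.0)
Span = 484.0

484.0


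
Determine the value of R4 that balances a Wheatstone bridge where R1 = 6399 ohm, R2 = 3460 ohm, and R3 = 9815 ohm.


At balance: R1*R4 = R2*R3, so R4 = R2*R3/R1.
R4 = 3460 * 9815 / 6399
R4 = 33959900 / 6399
R4 = 5307.06 ohm

5307.06 ohm


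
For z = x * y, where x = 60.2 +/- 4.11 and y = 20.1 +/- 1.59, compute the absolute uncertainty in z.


For a product z = x*y, the relative uncertainty is:
uz/z = sqrt((ux/x)^2 + (uy/y)^2)
Relative uncertainties: ux/x = 4.11/60.2 = 0.068272
uy/y = 1.59/20.1 = 0.079104
z = 60.2 * 20.1 = 1210.0
uz = 1210.0 * sqrt(0.068272^2 + 0.079104^2) = 126.438

126.438


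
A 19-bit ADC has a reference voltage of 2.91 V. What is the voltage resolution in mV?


The resolution (LSB) of an ADC is Vref / 2^n.
LSB = 2.91 / 2^19
LSB = 2.91 / 524288
LSB = 5.55e-06 V = 0.00555038 mV

0.00555038 mV


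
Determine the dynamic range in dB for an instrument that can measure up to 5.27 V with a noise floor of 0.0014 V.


Dynamic range = 20 * log10(Vmax / Vnoise).
DR = 20 * log10(5.27 / 0.0014)
DR = 20 * log10(3764.29)
DR = 71.51 dB

71.51 dB


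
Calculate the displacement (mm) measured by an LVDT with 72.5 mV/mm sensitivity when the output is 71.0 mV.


Displacement = Vout / sensitivity.
d = 71.0 / 72.5
d = 0.979 mm

0.979 mm


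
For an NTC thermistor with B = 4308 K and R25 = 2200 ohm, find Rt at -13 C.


NTC thermistor equation: Rt = R25 * exp(B * (1/T - 1/T25)).
T in Kelvin: 260.15 K, T25 = 298.15 K
1/T - 1/T25 = 1/260.15 - 1/298.15 = 0.00048992
B * (1/T - 1/T25) = 4308 * 0.00048992 = 2.1106
Rt = 2200 * exp(2.1106) = 18156.6 ohm

18156.6 ohm


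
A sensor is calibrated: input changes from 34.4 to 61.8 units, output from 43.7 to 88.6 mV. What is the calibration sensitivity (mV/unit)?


Sensitivity = (y2 - y1) / (x2 - x1).
S = (88.6 - 43.7) / (61.8 - 34.4)
S = 44.9 / 27.4
S = 1.6387 mV/unit

1.6387 mV/unit


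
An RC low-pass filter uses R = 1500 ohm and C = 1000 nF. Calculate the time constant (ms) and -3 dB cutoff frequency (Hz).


Time constant: tau = R * C.
tau = 1500 * 1.00e-06 = 0.0015 s
tau = 1.5 ms
Cutoff frequency: fc = 1 / (2*pi*R*C).
fc = 1 / (2*pi*0.0015) = 106.1 Hz

tau = 1.5 ms, fc = 106.1 Hz


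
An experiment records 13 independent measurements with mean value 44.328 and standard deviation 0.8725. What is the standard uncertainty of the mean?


The standard uncertainty for Type A evaluation is u = s / sqrt(n).
u = 0.8725 / sqrt(13)
u = 0.8725 / 3.6056
u = 0.242

0.242


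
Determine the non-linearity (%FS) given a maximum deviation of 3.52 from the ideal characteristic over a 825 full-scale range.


Linearity error = (max deviation / full scale) * 100%.
Linearity = (3.52 / 825) * 100
Linearity = 0.427 %FS

0.427 %FS


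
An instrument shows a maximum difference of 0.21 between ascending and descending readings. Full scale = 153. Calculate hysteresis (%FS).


Hysteresis = (max difference / full scale) * 100%.
H = (0.21 / 153) * 100
H = 0.137 %FS

0.137 %FS


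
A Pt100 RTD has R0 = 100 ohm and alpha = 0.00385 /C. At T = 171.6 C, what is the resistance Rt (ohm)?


The RTD equation: Rt = R0 * (1 + alpha * T).
Rt = 100 * (1 + 0.00385 * 171.6)
Rt = 100 * (1 + 0.66066)
Rt = 100 * 1.66066
Rt = 166.066 ohm

166.066 ohm


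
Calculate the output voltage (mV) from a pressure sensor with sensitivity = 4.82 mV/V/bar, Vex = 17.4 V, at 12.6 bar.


Output = sensitivity * Vex * P.
Vout = 4.82 * 17.4 * 12.6
Vout = 83.868 * 12.6
Vout = 1056.74 mV

1056.74 mV


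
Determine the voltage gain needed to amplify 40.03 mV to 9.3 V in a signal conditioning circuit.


Gain = Vout / Vin (converting to same units).
G = 9.3 V / 40.03 mV
G = 9300.0 mV / 40.03 mV
G = 232.33

232.33


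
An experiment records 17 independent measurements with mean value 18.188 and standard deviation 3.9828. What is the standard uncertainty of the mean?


The standard uncertainty for Type A evaluation is u = s / sqrt(n).
u = 3.9828 / sqrt(17)
u = 3.9828 / 4.1231
u = 0.966

0.966


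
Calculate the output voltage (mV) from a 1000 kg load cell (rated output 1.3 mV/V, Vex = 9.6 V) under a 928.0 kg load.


Vout = rated_output * Vex * (load / capacity).
Vout = 1.3 * 9.6 * (928.0 / 1000)
Vout = 1.3 * 9.6 * 0.928
Vout = 11.581 mV

11.581 mV


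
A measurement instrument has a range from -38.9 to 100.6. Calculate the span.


Span = upper range - lower range.
Span = 100.6 - (-38.9)
Span = 139.5

139.5


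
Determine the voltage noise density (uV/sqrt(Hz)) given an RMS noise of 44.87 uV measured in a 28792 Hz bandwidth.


Noise spectral density = Vrms / sqrt(BW).
NSD = 44.87 / sqrt(28792)
NSD = 44.87 / 169.6821
NSD = 0.2644 uV/sqrt(Hz)

0.2644 uV/sqrt(Hz)


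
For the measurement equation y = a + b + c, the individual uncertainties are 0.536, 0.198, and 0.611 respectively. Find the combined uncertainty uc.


For a sum of independent quantities, uc = sqrt(u1^2 + u2^2 + u3^2).
uc = sqrt(0.536^2 + 0.198^2 + 0.611^2)
uc = sqrt(0.287296 + 0.039204 + 0.373321)
uc = 0.8366

0.8366


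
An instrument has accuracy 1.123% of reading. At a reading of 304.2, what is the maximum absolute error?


Absolute error = (accuracy% / 100) * reading.
Error = (1.123 / 100) * 304.2
Error = 0.01123 * 304.2
Error = 3.4162

3.4162


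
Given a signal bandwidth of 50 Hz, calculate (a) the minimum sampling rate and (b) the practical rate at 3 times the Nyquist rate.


By Nyquist theorem, fs_min = 2 * fmax.
fs_min = 2 * 50 = 100 Hz
Practical rate = 3 * fs_min = 3 * 100 = 300 Hz

fs_min = 100 Hz, fs_practical = 300 Hz


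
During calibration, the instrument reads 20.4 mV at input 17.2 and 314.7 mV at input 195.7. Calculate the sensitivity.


Sensitivity = (y2 - y1) / (x2 - x1).
S = (314.7 - 20.4) / (195.7 - 17.2)
S = 294.3 / 178.5
S = 1.6487 mV/unit

1.6487 mV/unit
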